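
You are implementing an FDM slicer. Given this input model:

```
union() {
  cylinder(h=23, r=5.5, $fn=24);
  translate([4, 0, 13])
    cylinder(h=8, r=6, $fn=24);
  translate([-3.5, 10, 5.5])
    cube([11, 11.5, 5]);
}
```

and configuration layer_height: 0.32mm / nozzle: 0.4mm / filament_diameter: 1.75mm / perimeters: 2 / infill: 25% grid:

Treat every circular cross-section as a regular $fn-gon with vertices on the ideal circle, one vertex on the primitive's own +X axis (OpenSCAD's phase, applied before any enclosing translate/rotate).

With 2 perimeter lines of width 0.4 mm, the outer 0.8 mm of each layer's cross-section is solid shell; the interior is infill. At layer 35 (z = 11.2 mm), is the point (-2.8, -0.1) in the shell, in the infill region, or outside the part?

infill

At z = 11.2 mm: the cylinder: section is a regular 24-gon, circumradius r=5.5; the cylinder at (4, 0) is absent (z outside [13, 21]); the cube at (-3.5, 10) is absent (z outside [5.5, 10.5]); Combining (union): only the r=5.5 cylinder is present, so the union is just that shape — 1 connected region. Overall, the cross-section is a single solid region. The nearest boundary edge runs (-5.50, 0.00)→(-5.31, -1.42); distance from the point to it = 2.66 mm. The point is inside the cross-section and 2.66 mm from the nearest boundary — more than the 0.8 mm shell width (2 × 0.4), so it's in the infill interior.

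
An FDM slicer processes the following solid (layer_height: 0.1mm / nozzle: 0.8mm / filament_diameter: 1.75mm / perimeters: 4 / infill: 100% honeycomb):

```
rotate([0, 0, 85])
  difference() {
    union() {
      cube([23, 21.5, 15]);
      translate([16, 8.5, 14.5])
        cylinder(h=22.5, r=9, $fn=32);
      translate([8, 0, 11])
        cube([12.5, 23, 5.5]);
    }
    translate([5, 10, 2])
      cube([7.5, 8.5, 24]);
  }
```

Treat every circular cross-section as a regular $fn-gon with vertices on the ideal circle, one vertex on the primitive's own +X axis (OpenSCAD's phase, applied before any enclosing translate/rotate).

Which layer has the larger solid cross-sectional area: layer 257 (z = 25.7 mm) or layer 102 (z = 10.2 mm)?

Layer 257 (z = 25.7): the cube is absent (z outside [0, 15]); the cylinder at (16, 8.5): section is a regular 32-gon, circumradius r=9 (area = (32/2)·9.000²·sin(360°/32) = 252.84 mm²); the cube at (8, 0) is not intersected at this z (z outside [11, 16.5]); Combining (union): only the r=9 cylinder at (16, 8.5) is present, so the union is just that shape — area = 252.84 mm²; the cube at (5, 10) (footprint 7.5×8.5) is included at this height (area 63.75 mm²); Subtracting the remaining from the first: starting from that combined region (252.84 mm²), the 7.5×8.5 cube at (5, 10) partially overlaps it — only the 24.49 mm² overlap (of its 63.75 mm²) is removed, clipping the outline — area = 228.35 mm²; (rotated 85° about Z; rotation is an isometry so areas/perimeters/island counts are preserved). So its area = 228.35 mm². Layer 102 (z = 10.2): the cube is present — its section is the full 23×21.5 rectangle (area 494.50 mm²); the cylinder at (16, 8.5) does not reach this height (z outside [14.5, 37]); the cube at (8, 0) does not reach this height (z outside [11, 16.5]); Combining (union): only the 23×21.5 cube is present, so the union is just that shape — area = 494.50 mm²; the cube at (5, 10) (footprint 7.5×8.5) is included at this height (area 63.75 mm²); Subtracting the remaining from the first: starting from the result so far (494.50 mm²), the 7.5×8.5 cube at (5, 10) lies wholly inside it (removes its full 63.75 mm² and its 32.00 mm outline becomes a hole wall) — area = 430.75 mm²; (whole slice rotated 85° about Z — lengths, areas and connectivity unchanged). So its area = 430.75 mm². Layer 102 is larger (430.75 vs 228.35 mm²).

layer 102 (z = 10.2 mm)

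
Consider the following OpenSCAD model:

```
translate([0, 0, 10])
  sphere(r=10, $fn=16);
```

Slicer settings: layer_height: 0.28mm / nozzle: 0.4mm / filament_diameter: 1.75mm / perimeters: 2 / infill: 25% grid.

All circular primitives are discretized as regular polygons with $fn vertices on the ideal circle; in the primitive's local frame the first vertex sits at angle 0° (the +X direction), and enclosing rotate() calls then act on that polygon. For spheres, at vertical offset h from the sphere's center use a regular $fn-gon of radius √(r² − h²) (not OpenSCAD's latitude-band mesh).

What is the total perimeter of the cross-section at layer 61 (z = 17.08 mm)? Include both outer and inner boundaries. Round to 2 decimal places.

44.09 mm

At z = 17.08 mm: the sphere: section is a regular 16-gon, circumradius = √(r²−h²) = √(10²−7.08²) = 7.062 (perimeter = 2·16·7.062·sin(180°/16) = 44.09 mm). Overall, the cross-section is a single solid region. Total boundary length (outer) = 44.09 mm.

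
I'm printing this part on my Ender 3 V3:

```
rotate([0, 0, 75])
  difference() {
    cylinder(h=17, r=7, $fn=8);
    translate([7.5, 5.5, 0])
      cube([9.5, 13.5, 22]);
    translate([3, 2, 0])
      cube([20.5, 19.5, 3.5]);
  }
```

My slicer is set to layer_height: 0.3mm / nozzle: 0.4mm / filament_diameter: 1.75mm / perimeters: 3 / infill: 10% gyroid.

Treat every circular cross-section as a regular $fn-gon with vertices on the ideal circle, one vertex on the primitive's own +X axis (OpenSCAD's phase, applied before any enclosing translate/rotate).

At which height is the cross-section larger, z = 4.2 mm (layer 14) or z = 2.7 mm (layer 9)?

Layer 14 (z = 4.2): the r=7 cylinder gives a regular 8-gon of circumradius 7 (constant along its height) (area = (8/2)·7.000²·sin(360°/8) = 138.59 mm²); the cube at (7.5, 5.5) (footprint 9.5×13.5) is included at this height (area 128.25 mm²); the cube at (3, 2) does not reach this height (z outside [0, 3.5]); After the difference (first − rest): starting from the r=7 cylinder (138.59 mm²), the 9.5×13.5 cube at (7.5, 5.5) misses the remaining region (no effect) — area = 138.59 mm²; (rotated 75° about Z; rotation is an isometry so areas/perimeters/island counts are preserved). So its area = 138.59 mm². Layer 9 (z = 2.7): the r=7 cylinder gives a regular 8-gon of circumradius 7 (constant along its height) (area = (8/2)·7.000²·sin(360°/8) = 138.59 mm²); the cube at (7.5, 5.5) is present — its section is the full 9.5×13.5 rectangle (area 128.25 mm²); the cube at (3, 2) (footprint 20.5×19.5) is included at this height (area 399.75 mm²); Taking the first minus the rest: starting from the r=7 cylinder (138.59 mm²), the 9.5×13.5 cube at (7.5, 5.5) misses the remaining region (no effect); the 20.5×19.5 cube at (3, 2) partially overlaps it — only the 8.34 mm² overlap (of its 399.75 mm²) is removed, clipping the outline — area = 130.25 mm²; (rotated 75° about Z; rotation is an isometry so areas/perimeters/island counts are preserved). So its area = 130.25 mm². Layer 14 is larger (138.59 vs 130.25 mm²).

layer 14 (z = 4.2 mm)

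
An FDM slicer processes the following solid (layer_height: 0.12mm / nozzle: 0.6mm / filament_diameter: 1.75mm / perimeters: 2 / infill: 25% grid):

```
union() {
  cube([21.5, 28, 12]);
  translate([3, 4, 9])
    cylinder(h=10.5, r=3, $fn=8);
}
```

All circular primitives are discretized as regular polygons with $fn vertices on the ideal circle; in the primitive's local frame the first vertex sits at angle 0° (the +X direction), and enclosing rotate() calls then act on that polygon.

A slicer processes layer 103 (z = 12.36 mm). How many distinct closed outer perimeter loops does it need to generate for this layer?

At z = 12.36 mm: the cube does not reach this height (z outside [0, 12]); the r=3 cylinder at (3, 4) gives a regular 8-gon of circumradius 3 (constant along its height); Taking the union: only the r=3 cylinder at (3, 4) is present, so the union is just that shape — 1 connected region. The result has 1 disconnected region.

1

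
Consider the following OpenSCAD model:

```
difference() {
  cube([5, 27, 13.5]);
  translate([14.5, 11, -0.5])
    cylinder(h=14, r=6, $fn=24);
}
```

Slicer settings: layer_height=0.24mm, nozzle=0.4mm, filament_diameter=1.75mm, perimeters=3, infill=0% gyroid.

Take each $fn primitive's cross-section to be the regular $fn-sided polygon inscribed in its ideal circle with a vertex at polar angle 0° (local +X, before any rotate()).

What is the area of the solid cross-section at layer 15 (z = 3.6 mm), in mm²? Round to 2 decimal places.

At z = 3.6 mm: the cube (footprint 5×27) is included at this height (area 135.00 mm²); the cylinder at (14.5, 11): section is a regular 24-gon, circumradius r=6 (area = (24/2)·6.000²·sin(360°/24) = 111.81 mm²); Subtracting the remaining from the first: starting from the 5×27 cube (135.00 mm²), the r=6 cylinder at (14.5, 11) misses the remaining region (no effect) — area = 135.00 mm². Overall, the cross-section is a single solid region. Net area = 135.00 mm².

135.00 mm²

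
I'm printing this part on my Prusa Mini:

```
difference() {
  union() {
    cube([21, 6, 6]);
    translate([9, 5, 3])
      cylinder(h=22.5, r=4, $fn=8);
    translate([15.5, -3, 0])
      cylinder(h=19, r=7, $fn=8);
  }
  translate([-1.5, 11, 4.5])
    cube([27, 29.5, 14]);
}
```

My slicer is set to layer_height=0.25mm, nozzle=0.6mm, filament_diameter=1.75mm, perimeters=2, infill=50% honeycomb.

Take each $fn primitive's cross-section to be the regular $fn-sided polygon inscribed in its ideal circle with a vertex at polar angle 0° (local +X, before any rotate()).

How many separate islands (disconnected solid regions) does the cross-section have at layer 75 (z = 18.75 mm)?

1

At z = 18.75 mm: the cube is not intersected at this z (z outside [0, 6]); the r=4 cylinder at (9, 5) contributes a regular 8-gon of circumradius 4; the r=7 cylinder at (15.5, -3) gives a regular 8-gon of circumradius 7 (constant along its height); Combining (union): the regions partially overlap (shared area 0.44 mm²), so overlapping operands fuse into one piece — 1 connected region; the cube at (-1.5, 11) is not intersected at this z (z outside [4.5, 18.5]); After the difference (first − rest): none of the subtracted shapes is present at this height, so the result so far is unchanged — 1 connected region. Overall, the cross-section is a single solid region. Island count = 1.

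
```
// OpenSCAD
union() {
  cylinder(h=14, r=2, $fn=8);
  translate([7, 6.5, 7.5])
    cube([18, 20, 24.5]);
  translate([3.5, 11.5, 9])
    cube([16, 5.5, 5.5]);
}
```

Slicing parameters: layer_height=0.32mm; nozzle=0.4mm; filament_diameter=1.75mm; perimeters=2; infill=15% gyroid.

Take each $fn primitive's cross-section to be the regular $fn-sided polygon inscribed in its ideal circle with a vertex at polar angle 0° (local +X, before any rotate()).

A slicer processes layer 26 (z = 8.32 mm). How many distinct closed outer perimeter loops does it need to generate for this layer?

2

At z = 8.32 mm: the r=2 cylinder contributes a regular 8-gon of circumradius 2; the cube at (7, 6.5) (footprint 18×20) is included at this height; the cube at (3.5, 11.5) is absent (z outside [9, 14.5]); Merging all regions: the 2 present regions are separate (no shared area or edge), so areas and boundary lengths simply add and each stays a separate island — 2 connected regions. The result has 2 disconnected regions.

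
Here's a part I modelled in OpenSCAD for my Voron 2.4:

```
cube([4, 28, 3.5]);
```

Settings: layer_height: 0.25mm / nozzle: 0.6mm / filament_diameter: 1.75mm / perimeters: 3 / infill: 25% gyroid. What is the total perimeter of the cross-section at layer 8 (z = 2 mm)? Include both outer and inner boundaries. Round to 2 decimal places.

64.00 mm

At z = 2 mm: the 4×28 cube contributes its full rectangle (perimeter 64.00 mm). Overall, the cross-section is a single solid region. Total boundary length (outer) = 64.00 mm.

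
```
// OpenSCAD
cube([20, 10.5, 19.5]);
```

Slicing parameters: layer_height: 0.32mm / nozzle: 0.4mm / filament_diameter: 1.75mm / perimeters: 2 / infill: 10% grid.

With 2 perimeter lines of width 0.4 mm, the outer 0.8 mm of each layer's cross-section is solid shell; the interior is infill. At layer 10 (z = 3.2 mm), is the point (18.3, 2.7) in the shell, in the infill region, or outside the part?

At z = 3.2 mm: the 20×10.5 cube contributes its full rectangle. Overall, the cross-section is a single solid region. The nearest boundary edge runs (20.00, 0.00)→(20.00, 10.50); distance from the point to it = 1.70 mm. The point is inside the cross-section and 1.70 mm from the nearest boundary — more than the 0.8 mm shell width (2 × 0.4), so it's in the infill interior.

infill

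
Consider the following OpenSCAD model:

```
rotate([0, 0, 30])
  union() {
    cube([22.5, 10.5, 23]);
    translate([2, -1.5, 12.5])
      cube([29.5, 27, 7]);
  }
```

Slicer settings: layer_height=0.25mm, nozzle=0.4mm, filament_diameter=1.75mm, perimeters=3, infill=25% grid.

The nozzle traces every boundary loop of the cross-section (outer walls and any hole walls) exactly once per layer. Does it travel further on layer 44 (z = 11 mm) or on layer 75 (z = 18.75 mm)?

layer 75 (z = 18.75 mm)

Layer 44 (z = 11): the 22.5×10.5 cube contributes its full rectangle (perimeter 66.00 mm); the cube at (2, -1.5) is not intersected at this z (z outside [12.5, 19.5]); Taking the union: only the 22.5×10.5 cube is present, so the union is just that shape — boundary = 66.00 mm; (rotated 30° about Z; rotation is an isometry so areas/perimeters/island counts are preserved). So its perimeter = 66.00 mm. Layer 75 (z = 18.75): the cube is present — its section is the full 22.5×10.5 rectangle (perimeter 66.00 mm); the cube at (2, -1.5) is present — its section is the full 29.5×27 rectangle (perimeter 113.00 mm); Taking the union: the regions partially overlap (shared area 215.25 mm²), so the edge portions inside another operand are dropped and the merged outline is re-measured after clipping — boundary = 117.00 mm; (whole slice rotated 30° about Z — lengths, areas and connectivity unchanged). So its perimeter = 117.00 mm. Layer 75 is larger (117.00 vs 66.00 mm).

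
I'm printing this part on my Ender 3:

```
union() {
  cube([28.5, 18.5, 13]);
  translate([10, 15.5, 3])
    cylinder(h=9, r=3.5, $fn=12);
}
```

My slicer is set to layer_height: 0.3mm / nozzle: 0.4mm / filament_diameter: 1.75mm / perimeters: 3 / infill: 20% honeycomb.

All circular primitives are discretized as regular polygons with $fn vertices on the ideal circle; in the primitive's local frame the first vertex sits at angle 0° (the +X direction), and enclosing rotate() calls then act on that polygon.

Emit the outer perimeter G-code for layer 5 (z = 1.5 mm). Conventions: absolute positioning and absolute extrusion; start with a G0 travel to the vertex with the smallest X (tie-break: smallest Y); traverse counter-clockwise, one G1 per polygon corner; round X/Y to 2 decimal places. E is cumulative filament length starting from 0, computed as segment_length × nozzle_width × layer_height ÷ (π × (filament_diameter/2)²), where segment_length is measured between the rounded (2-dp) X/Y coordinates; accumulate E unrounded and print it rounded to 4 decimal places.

G0 X0.00 Y0.00 Z1.50
G1 X28.50 Y0.00 E1.4219
G1 X28.50 Y18.50 E2.3448
G1 X0.00 Y18.50 E3.7667
G1 X0.00 Y0.00 E4.6897

At z = 1.5 mm: the cube (footprint 28.5×18.5) is included at this height; the cylinder at (10, 15.5) is not intersected at this z (z outside [3, 12]); Merging all regions: only the 28.5×18.5 cube is present, so the union is just that shape — 1 connected region. The outline is a single polygon with 4 vertices. Extrusion per mm of travel: 0.4 × 0.3 / (π × 0.875²) = 0.049890. Accumulating E over each segment gives final E = 4.6897.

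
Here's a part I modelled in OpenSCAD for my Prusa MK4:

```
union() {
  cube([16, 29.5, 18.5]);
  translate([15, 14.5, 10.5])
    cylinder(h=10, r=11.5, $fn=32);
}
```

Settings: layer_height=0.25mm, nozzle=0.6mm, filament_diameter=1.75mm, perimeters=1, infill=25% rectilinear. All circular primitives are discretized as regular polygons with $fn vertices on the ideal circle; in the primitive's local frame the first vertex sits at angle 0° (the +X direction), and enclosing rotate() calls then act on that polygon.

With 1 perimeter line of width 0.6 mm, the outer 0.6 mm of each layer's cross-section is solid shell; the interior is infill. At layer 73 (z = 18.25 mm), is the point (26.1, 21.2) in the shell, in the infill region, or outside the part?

outside

At z = 18.25 mm: the cube is present — its section is the full 16×29.5 rectangle; the r=11.5 cylinder at (15, 14.5) gives a regular 32-gon of circumradius 11.5 (constant along its height); Taking the union: the regions partially overlap (shared area 229.31 mm²), so overlapping operands fuse into one piece — 1 connected region. Overall, the cross-section is a single solid region. The nearest boundary edge runs (24.56, 20.89)→(25.62, 18.90); distance from the point to it = 1.50 mm. The point is not inside any of the regions above, so it lies outside the cross-section (1.50 mm from the nearest boundary).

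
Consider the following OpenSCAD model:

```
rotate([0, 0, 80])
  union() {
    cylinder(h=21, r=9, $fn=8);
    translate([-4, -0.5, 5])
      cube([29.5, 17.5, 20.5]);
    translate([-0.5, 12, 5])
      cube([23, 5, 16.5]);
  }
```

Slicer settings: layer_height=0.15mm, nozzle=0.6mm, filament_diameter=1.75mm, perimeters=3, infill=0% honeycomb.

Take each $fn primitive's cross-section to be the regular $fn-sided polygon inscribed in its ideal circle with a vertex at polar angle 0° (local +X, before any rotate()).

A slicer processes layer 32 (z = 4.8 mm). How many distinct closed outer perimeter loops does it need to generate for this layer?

At z = 4.8 mm: the r=9 cylinder gives a regular 8-gon of circumradius 9 (constant along its height); the cube at (-4, -0.5) does not reach this height (z outside [5, 25.5]); the cube at (-0.5, 12) does not reach this height (z outside [5, 21.5]); Taking the union: only the r=9 cylinder is present, so the union is just that shape — 1 connected region; (rotated 80° about Z; rotation is an isometry so areas/perimeters/island counts are preserved). The result has 1 disconnected region.

1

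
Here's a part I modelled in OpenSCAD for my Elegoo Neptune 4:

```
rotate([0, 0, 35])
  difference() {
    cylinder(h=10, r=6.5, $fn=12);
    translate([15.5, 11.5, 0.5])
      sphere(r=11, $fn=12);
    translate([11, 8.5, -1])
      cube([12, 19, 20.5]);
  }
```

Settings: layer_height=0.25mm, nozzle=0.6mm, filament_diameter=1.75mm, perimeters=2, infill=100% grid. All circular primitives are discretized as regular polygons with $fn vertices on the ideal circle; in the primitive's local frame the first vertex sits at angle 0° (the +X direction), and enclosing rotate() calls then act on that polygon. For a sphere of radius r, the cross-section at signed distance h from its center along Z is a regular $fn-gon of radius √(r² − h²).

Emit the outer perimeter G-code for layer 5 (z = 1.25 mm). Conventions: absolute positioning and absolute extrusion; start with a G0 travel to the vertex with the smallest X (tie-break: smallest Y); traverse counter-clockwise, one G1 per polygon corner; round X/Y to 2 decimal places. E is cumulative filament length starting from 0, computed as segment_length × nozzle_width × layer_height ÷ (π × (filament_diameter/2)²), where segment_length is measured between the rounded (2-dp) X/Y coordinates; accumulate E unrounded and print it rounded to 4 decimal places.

G0 X-6.48 Y-0.57 Z1.25
G1 X-5.32 Y-3.73 E0.2099
G1 X-2.75 Y-5.89 E0.4193
G1 X0.57 Y-6.48 E0.6296
G1 X3.73 Y-5.32 E0.8395
G1 X5.89 Y-2.75 E1.0489
G1 X6.48 Y0.57 E1.2591
G1 X5.32 Y3.73 E1.4691
G1 X2.75 Y5.89 E1.6784
G1 X-0.57 Y6.48 E1.8887
G1 X-3.73 Y5.32 E2.0986
G1 X-5.89 Y2.75 E2.3080
G1 X-6.48 Y-0.57 E2.5183

At z = 1.25 mm: the r=6.5 cylinder contributes a regular 12-gon of circumradius 6.5; the r=11 sphere at (15.5, 11.5) slices to a regular 12-gon of circumradius 10.974 (√(r²−h²) with h=0.75 from center); the cube at (11, 8.5) (footprint 12×19) is included at this height; After the difference (first − rest): starting from the r=6.5 cylinder, the r=11 sphere at (15.5, 11.5) misses the remaining region (no effect); the 12×19 cube at (11, 8.5) misses the remaining region (no effect) — 1 connected region; (rotated 35° about Z; rotation is an isometry so areas/perimeters/island counts are preserved). The outline is a single polygon with 12 vertices. Extrusion per mm of travel: 0.6 × 0.25 / (π × 0.875²) = 0.062363. Accumulating E over each segment gives final E = 2.5183.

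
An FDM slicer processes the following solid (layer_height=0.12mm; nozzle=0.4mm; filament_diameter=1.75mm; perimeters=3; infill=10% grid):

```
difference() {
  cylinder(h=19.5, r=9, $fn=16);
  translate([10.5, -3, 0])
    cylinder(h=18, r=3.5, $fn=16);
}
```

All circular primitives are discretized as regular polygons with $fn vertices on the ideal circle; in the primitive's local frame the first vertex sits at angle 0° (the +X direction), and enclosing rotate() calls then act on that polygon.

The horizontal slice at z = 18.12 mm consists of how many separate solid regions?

1

At z = 18.12 mm: the cylinder: section is a regular 16-gon, circumradius r=9; the cylinder at (10.5, -3) is absent (z outside [0, 18]); After the difference (first − rest): none of the subtracted shapes is present at this height, so the r=9 cylinder is unchanged — 1 connected region. The result has 1 disconnected region.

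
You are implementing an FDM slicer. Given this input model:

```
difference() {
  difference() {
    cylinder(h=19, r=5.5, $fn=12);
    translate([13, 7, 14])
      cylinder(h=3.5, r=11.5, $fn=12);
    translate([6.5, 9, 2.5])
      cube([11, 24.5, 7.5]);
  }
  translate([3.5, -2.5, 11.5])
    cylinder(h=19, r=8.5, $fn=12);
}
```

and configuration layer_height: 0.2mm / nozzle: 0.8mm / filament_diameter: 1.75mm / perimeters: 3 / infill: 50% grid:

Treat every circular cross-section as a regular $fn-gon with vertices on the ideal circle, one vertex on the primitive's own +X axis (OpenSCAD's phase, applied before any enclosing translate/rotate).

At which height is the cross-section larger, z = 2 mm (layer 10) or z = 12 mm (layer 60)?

layer 10 (z = 2 mm)

Layer 10 (z = 2): the cylinder: section is a regular 12-gon, circumradius r=5.5 (area = (12/2)·5.500²·sin(360°/12) = 90.75 mm²); the cylinder at (13, 7) is not intersected at this z (z outside [14, 17.5]); the cube at (6.5, 9) is absent (z outside [2.5, 10]); After the difference (first − rest): none of the subtracted shapes is present at this height, so the r=5.5 cylinder is unchanged — area = 90.75 mm²; the cylinder at (3.5, -2.5) does not reach this height (z outside [11.5, 30.5]); Subtracting the remaining from the first: none of the subtracted shapes is present at this height, so the result so far is unchanged — area = 90.75 mm². So its area = 90.75 mm². Layer 60 (z = 12): the r=5.5 cylinder gives a regular 12-gon of circumradius 5.5 (constant along its height) (area = (12/2)·5.500²·sin(360°/12) = 90.75 mm²); the cylinder at (13, 7) is not intersected at this z (z outside [14, 17.5]); the cube at (6.5, 9) does not reach this height (z outside [2.5, 10]); After the difference (first − rest): none of the subtracted shapes is present at this height, so the r=5.5 cylinder is unchanged — area = 90.75 mm²; the r=8.5 cylinder at (3.5, -2.5) gives a regular 12-gon of circumradius 8.5 (constant along its height) (area = (12/2)·8.500²·sin(360°/12) = 216.75 mm²); Subtracting the remaining from the first: starting from the result so far (90.75 mm²), the r=8.5 cylinder at (3.5, -2.5) partially overlaps it — only the 81.02 mm² overlap (of its 216.75 mm²) is removed, clipping the outline — area = 9.73 mm². So its area = 9.73 mm². Layer 10 is larger (90.75 vs 9.73 mm²).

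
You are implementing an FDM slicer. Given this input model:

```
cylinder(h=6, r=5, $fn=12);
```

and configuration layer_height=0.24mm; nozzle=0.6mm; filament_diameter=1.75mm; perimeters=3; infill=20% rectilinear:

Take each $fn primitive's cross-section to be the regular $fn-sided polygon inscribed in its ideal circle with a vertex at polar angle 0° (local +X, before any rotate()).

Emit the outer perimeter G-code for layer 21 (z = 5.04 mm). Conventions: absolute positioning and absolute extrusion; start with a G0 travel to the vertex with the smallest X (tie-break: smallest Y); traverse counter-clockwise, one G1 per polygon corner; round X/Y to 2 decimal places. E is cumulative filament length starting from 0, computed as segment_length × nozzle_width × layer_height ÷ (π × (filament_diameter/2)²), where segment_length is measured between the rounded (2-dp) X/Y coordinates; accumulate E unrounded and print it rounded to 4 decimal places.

At z = 5.04 mm: the r=5 cylinder contributes a regular 12-gon of circumradius 5. The outline is a single polygon with 12 vertices. Extrusion per mm of travel: 0.6 × 0.24 / (π × 0.875²) = 0.059868. Accumulating E over each segment gives final E = 1.8594.

G0 X-5.00 Y0.00 Z5.04
G1 X-4.33 Y-2.50 E0.1550
G1 X-2.50 Y-4.33 E0.3099
G1 X0.00 Y-5.00 E0.4648
G1 X2.50 Y-4.33 E0.6198
G1 X4.33 Y-2.50 E0.7747
G1 X5.00 Y0.00 E0.9297
G1 X4.33 Y2.50 E1.0846
G1 X2.50 Y4.33 E1.2396
G1 X0.00 Y5.00 E1.3945
G1 X-2.50 Y4.33 E1.5495
G1 X-4.33 Y2.50 E1.7044
G1 X-5.00 Y0.00 E1.8594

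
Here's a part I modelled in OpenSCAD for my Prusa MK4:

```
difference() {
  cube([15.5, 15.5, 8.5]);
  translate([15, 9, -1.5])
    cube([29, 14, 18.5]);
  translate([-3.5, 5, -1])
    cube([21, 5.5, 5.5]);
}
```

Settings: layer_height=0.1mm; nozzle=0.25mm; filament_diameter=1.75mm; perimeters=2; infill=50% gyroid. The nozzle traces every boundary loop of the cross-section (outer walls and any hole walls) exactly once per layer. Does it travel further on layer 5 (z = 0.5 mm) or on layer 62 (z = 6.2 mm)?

Layer 5 (z = 0.5): the cube is present — its section is the full 15.5×15.5 rectangle (perimeter 62.00 mm); the 29×14 cube at (15, 9) contributes its full rectangle (perimeter 86.00 mm); the 21×5.5 cube at (-3.5, 5) contributes its full rectangle (perimeter 53.00 mm); After the difference (first − rest): starting from the 15.5×15.5 cube, the 29×14 cube at (15, 9) partially overlaps it — only the 3.25 mm² overlap (of its 406.00 mm²) is removed, clipping the outline; the 21×5.5 cube at (-3.5, 5) partially overlaps it — only the 84.50 mm² overlap (of its 115.50 mm²) is removed, clipping the outline — boundary = 81.00 mm. So its perimeter = 81.00 mm. Layer 62 (z = 6.2): the cube (footprint 15.5×15.5) is included at this height (perimeter 62.00 mm); the 29×14 cube at (15, 9) contributes its full rectangle (perimeter 86.00 mm); the cube at (-3.5, 5) is not intersected at this z (z outside [-1, 4.5]); Taking the first minus the rest: starting from the 15.5×15.5 cube, the 29×14 cube at (15, 9) partially overlaps it — only the 3.25 mm² overlap (of its 406.00 mm²) is removed, clipping the outline — boundary = 62.00 mm. So its perimeter = 62.00 mm. Layer 5 is larger (81.00 vs 62.00 mm).

layer 5 (z = 0.5 mm)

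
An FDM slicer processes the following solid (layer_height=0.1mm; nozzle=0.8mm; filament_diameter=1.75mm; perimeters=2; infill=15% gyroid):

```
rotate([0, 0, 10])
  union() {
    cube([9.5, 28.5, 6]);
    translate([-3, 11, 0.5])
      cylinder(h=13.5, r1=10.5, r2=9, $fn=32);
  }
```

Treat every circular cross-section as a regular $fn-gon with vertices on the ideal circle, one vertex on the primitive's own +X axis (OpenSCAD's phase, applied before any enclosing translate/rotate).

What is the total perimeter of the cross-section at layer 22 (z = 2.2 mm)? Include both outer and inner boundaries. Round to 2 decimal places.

At z = 2.2 mm: the 9.5×28.5 cube contributes its full rectangle (perimeter 76.00 mm); the cone at (-3, 11) (r1=10.5→r2=9) has section circumradius 10.311 here — a regular 32-gon (perimeter = 2·32·10.311·sin(180°/32) = 64.68 mm); Merging all regions: the regions partially overlap (shared area 105.15 mm²), so the edge portions inside another operand are dropped and the merged outline is re-measured after clipping — boundary = 94.82 mm; (whole slice rotated 10° about Z — lengths, areas and connectivity unchanged). Overall, the cross-section is a single solid region. Total boundary length (outer) = 94.82 mm.

94.82 mm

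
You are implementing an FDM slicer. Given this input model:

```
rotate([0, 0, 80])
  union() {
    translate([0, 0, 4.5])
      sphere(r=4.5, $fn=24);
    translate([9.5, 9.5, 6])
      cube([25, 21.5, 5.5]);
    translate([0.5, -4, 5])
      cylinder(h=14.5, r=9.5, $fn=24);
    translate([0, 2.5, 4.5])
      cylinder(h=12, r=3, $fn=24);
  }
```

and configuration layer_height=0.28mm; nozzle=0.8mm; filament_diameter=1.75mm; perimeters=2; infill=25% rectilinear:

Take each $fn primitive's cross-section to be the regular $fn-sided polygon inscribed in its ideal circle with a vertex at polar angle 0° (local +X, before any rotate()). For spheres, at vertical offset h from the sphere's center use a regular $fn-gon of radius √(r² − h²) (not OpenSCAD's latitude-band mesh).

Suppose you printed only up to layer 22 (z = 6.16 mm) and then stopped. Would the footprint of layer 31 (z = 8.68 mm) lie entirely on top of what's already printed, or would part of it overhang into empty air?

entirely on top

Compare the two slices. At z = 6.16: the r=4.5 sphere slices to a regular 24-gon of circumradius 4.183 (√(r²−h²) with h=1.66 from center) (area = (24/2)·4.183²·sin(360°/24) = 54.33 mm²); the 25×21.5 cube at (9.5, 9.5) contributes its full rectangle (area 537.50 mm²); the cylinder at (0.5, -4): section is a regular 24-gon, circumradius r=9.5 (area = (24/2)·9.500²·sin(360°/24) = 280.30 mm²); the cylinder at (0, 2.5): section is a regular 24-gon, circumradius r=3 (area = (24/2)·3.000²·sin(360°/24) = 27.95 mm²); Taking the union: the regions partially overlap — summed areas 900.09 mm² minus the doubly-counted overlap 82.22 mm² gives 817.87 mm² — area = 817.87 mm²; (rotated 80° about Z; rotation is an isometry so areas/perimeters/island counts are preserved). At z = 8.68: the r=4.5 sphere contributes a regular 24-gon of circumradius √(4.5²−4.18²) = 1.667 (area = (24/2)·1.667²·sin(360°/24) = 8.63 mm²); the cube at (9.5, 9.5) is present — its section is the full 25×21.5 rectangle (area 537.50 mm²); the cylinder at (0.5, -4): section is a regular 24-gon, circumradius r=9.5 (area = (24/2)·9.500²·sin(360°/24) = 280.30 mm²); the r=3 cylinder at (0, 2.5) contributes a regular 24-gon of circumradius 3 (area = (24/2)·3.000²·sin(360°/24) = 27.95 mm²); Combining (union): the regions partially overlap — summed areas 854.38 mm² minus the doubly-counted overlap 36.51 mm² gives 817.87 mm² — area = 817.87 mm²; (whole slice rotated 80° about Z — lengths, areas and connectivity unchanged). Checking containment: the cross-section at z = 8.68 is a subset of the cross-section at z = 6.16.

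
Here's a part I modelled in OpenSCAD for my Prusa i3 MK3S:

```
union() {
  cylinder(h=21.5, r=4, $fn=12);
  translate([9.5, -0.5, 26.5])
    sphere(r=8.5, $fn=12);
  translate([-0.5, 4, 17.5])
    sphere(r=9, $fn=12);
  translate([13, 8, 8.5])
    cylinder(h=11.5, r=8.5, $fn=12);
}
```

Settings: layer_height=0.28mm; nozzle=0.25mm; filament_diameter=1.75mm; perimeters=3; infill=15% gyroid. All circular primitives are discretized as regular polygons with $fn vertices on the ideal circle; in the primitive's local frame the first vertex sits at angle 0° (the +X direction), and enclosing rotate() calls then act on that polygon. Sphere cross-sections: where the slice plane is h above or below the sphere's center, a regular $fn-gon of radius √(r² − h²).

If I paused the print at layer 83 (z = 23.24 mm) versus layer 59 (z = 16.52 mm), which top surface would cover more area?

Layer 83 (z = 23.24): the cylinder is not intersected at this z (z outside [0, 21.5]); the r=8.5 sphere at (9.5, -0.5) contributes a regular 12-gon of circumradius √(8.5²−3.26²) = 7.850 (area = (12/2)·7.850²·sin(360°/12) = 184.87 mm²); the r=9 sphere at (-0.5, 4) slices to a regular 12-gon of circumradius 6.932 (√(r²−h²) with h=5.74 from center) (area = (12/2)·6.932²·sin(360°/12) = 144.16 mm²); the cylinder at (13, 8) is absent (z outside [8.5, 20]); Combining (union): the regions partially overlap — summed areas 329.02 mm² minus the doubly-counted overlap 22.40 mm² gives 306.62 mm² — area = 306.62 mm². So its area = 306.62 mm². Layer 59 (z = 16.52): the r=4 cylinder contributes a regular 12-gon of circumradius 4 (area = (12/2)·4.000²·sin(360°/12) = 48.00 mm²); the sphere at (9.5, -0.5) is not intersected at this z (|z−center|=9.980 > r=8.5); the sphere at (-0.5, 4): section is a regular 12-gon, circumradius = √(r²−h²) = √(9²−0.98²) = 8.946 (area = (12/2)·8.946²·sin(360°/12) = 240.12 mm²); the r=8.5 cylinder at (13, 8) gives a regular 12-gon of circumradius 8.5 (constant along its height) (area = (12/2)·8.500²·sin(360°/12) = 216.75 mm²); Combining (union): the regions partially overlap — summed areas 504.87 mm² minus the doubly-counted overlap 67.17 mm² gives 437.70 mm² — area = 437.70 mm². So its area = 437.70 mm². Layer 59 is larger (437.70 vs 306.62 mm²).

layer 59 (z = 16.52 mm)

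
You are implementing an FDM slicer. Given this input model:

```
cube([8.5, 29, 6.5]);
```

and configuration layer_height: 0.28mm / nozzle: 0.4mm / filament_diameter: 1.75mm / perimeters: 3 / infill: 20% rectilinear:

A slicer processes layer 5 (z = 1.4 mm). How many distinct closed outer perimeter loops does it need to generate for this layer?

1

At z = 1.4 mm: the 8.5×29 cube contributes its full rectangle. The result has 1 disconnected region.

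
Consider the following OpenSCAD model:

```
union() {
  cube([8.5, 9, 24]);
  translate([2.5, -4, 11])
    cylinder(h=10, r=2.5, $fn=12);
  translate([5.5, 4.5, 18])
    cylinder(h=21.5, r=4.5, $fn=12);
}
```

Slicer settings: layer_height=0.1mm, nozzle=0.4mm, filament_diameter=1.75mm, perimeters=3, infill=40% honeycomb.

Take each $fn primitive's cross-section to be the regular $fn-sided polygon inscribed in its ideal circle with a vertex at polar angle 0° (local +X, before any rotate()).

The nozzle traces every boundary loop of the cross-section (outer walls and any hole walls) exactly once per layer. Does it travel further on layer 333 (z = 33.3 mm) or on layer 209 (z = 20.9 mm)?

Layer 333 (z = 33.3): the cube does not reach this height (z outside [0, 24]); the cylinder at (2.5, -4) is not intersected at this z (z outside [11, 21]); the r=4.5 cylinder at (5.5, 4.5) contributes a regular 12-gon of circumradius 4.5 (perimeter = 2·12·4.500·sin(180°/12) = 27.95 mm); Merging all regions: only the r=4.5 cylinder at (5.5, 4.5) is present, so the union is just that shape — boundary = 27.95 mm. So its perimeter = 27.95 mm. Layer 209 (z = 20.9): the cube (footprint 8.5×9) is included at this height (perimeter 35.00 mm); the cylinder at (2.5, -4): section is a regular 12-gon, circumradius r=2.5 (perimeter = 2·12·2.500·sin(180°/12) = 15.53 mm); the r=4.5 cylinder at (5.5, 4.5) gives a regular 12-gon of circumradius 4.5 (constant along its height) (perimeter = 2·12·4.500·sin(180°/12) = 27.95 mm); Merging all regions: the regions partially overlap (shared area 54.55 mm²), so the edge portions inside another operand are dropped and the merged outline is re-measured after clipping — boundary = 51.43 mm. So its perimeter = 51.43 mm. Layer 209 is larger (51.43 vs 27.95 mm).

layer 209 (z = 20.9 mm)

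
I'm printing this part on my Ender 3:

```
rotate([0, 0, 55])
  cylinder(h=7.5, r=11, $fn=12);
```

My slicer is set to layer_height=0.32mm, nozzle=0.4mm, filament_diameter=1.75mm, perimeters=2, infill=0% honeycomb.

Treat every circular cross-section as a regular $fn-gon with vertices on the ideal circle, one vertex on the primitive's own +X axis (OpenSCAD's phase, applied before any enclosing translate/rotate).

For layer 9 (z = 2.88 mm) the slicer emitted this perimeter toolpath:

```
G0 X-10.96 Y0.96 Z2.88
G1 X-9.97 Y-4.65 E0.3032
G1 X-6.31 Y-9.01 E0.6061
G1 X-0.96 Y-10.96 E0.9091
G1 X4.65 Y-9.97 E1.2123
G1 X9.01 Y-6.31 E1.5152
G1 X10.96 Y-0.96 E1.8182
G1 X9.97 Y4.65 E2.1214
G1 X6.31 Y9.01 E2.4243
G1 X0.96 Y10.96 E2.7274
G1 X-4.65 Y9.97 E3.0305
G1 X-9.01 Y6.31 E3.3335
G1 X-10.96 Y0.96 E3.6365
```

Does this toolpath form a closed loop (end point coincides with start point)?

yes

Start point (G0): (-10.96, 0.96). End point (last G1): the path returns to the start — closed.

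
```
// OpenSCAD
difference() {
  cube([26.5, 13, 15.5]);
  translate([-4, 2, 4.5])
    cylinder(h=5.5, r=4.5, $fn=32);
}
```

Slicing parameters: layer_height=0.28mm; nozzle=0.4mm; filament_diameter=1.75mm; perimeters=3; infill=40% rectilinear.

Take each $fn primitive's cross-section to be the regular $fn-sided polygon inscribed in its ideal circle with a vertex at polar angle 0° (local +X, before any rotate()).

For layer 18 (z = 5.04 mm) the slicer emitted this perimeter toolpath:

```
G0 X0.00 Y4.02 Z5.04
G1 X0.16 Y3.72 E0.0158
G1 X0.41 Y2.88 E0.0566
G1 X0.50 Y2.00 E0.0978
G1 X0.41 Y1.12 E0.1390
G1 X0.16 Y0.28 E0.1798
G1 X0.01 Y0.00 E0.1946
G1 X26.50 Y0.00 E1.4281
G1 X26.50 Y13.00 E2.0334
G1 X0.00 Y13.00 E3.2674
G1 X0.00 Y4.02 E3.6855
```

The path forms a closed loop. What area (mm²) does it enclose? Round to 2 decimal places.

343.17 mm²

Apply the shoelace formula to the sequence of (X, Y) vertices; enclosed area = 343.17 mm².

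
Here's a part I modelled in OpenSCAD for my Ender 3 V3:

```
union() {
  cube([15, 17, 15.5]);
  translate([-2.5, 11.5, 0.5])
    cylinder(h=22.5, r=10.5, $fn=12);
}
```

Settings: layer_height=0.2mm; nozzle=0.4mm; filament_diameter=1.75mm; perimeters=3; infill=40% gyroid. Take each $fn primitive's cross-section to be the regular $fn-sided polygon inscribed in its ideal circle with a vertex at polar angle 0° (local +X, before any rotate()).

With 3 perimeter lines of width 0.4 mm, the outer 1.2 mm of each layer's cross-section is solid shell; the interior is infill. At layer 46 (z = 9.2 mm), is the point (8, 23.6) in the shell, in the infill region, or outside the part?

outside

At z = 9.2 mm: the cube (footprint 15×17) is included at this height; the r=10.5 cylinder at (-2.5, 11.5) contributes a regular 12-gon of circumradius 10.5; Combining (union): the regions partially overlap (shared area 97.20 mm²), so overlapping operands fuse into one piece — 1 connected region. Overall, the cross-section is a single solid region. The nearest boundary edge runs (2.75, 20.59)→(6.34, 17.00); distance from the point to it = 5.84 mm. The point is not inside any of the regions above, so it lies outside the cross-section (5.84 mm from the nearest boundary).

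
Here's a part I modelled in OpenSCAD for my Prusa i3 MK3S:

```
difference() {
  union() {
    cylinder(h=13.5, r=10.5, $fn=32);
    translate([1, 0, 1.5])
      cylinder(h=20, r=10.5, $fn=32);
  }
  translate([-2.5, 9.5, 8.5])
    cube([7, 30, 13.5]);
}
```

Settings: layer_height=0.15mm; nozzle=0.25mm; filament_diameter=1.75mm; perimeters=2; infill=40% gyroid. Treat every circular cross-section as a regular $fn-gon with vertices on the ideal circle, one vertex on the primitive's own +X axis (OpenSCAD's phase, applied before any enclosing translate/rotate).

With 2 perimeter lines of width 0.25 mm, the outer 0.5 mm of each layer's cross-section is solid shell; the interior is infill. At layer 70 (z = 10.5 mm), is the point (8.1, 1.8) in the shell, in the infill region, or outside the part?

infill

At z = 10.5 mm: the r=10.5 cylinder gives a regular 32-gon of circumradius 10.5 (constant along its height); the r=10.5 cylinder at (1, 0) contributes a regular 32-gon of circumradius 10.5; Taking the union: the regions partially overlap (shared area 323.19 mm²), so overlapping operands fuse into one piece — 1 connected region; the cube at (-2.5, 9.5) (footprint 7×30) is included at this height; After the difference (first − rest): starting from that combined region, the 7×30 cube at (-2.5, 9.5) partially overlaps it — only the 5.83 mm² overlap (of its 210.00 mm²) is removed, clipping the outline — 1 connected region. Overall, the cross-section is a single solid region. The nearest boundary edge runs (10.70, 4.02)→(11.30, 2.05); distance from the point to it = 3.13 mm. The point is inside the cross-section and 3.13 mm from the nearest boundary — more than the 0.5 mm shell width (2 × 0.25), so it's in the infill interior.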